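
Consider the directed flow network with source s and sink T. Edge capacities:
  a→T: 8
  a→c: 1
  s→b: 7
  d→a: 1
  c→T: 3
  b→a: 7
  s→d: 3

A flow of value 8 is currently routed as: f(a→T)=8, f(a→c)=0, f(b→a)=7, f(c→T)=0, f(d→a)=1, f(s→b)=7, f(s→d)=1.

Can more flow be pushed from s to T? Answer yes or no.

Residual reachable from s: {d, s}; T is not reachable.
Saturated cut: s→b, d→a with total capacity 8 = current flow value. Flow is maximum.

No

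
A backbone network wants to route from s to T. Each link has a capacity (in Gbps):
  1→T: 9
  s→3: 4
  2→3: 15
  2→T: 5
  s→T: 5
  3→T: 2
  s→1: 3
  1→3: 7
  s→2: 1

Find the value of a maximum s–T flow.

11

Augment s→T: bottleneck 5. Total 5.
Augment s→1→T: bottleneck 3. Total 8.
Augment s→2→T: bottleneck 1. Total 9.
Augment s→3→T: bottleneck 2. Total 11.
No augmenting path remains in the residual graph.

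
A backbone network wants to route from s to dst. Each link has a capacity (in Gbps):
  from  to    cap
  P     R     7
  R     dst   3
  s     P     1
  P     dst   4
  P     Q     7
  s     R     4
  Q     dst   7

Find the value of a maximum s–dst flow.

4

Augment s→P→dst: bottleneck 1. Total 1.
Augment s→R→dst: bottleneck 3. Total 4.
No augmenting path remains in the residual graph.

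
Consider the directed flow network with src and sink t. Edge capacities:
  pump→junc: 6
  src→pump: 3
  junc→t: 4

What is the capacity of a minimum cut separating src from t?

3

Max flow = 3 (via 1 augmenting path).
In the residual at optimum, the set reachable from src is {src}.
Cut edges: src→pump (cap 3). Sum = 3.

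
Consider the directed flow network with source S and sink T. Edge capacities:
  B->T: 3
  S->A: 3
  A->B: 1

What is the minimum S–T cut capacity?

Max flow = 1 (via 1 augmenting path).
In the residual at optimum, the set reachable from S is {A, S}.
Cut edges: A->B (cap 1). Sum = 1.

1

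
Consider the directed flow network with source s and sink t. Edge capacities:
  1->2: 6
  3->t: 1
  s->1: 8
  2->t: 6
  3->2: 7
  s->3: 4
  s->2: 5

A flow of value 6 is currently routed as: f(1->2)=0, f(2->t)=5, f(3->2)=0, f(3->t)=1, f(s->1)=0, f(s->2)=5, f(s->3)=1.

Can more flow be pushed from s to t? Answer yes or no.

Yes

Residual path s->1->2->t has bottleneck 1 > 0.
Pushing 1 along it raises the flow to 7, so the given flow is not maximum.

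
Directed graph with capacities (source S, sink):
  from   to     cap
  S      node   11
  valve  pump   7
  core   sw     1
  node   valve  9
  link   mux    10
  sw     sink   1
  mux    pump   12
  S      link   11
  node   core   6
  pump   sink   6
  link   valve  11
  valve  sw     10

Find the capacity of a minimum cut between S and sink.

Max flow = 7 (via 2 augmenting paths).
In the residual at optimum, the set reachable from S is {S, core, link, mux, node, pump, sw, valve}.
Cut edges: sw→sink (cap 1), pump→sink (cap 6). Sum = 7.

7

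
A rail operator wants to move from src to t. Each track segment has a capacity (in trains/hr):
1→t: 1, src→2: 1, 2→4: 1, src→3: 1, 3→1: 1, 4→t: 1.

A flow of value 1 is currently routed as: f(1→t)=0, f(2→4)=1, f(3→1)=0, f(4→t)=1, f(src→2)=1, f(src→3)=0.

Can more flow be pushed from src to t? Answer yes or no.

Residual path src→3→1→t has bottleneck 1 > 0.
Pushing 1 along it raises the flow to 2, so the given flow is not maximum.

Yes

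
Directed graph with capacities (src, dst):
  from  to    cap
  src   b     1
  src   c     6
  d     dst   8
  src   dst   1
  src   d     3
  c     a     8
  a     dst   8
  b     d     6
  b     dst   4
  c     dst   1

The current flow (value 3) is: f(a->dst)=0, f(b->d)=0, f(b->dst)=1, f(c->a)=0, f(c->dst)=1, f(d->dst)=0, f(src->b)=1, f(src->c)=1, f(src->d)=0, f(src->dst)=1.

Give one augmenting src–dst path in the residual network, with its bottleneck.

Residual along src->d->dst: src->d: 3, d->dst: 8.
Bottleneck = min = 3.

src->d->dst, bottleneck 3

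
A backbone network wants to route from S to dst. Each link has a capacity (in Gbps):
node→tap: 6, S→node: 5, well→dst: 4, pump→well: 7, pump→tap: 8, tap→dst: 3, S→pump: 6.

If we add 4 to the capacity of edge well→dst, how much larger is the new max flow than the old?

Original max flow = 7.
After raising cap(well→dst), augmenting paths through that edge carry 2 more units.
New max flow = 9. Increase = 2.

2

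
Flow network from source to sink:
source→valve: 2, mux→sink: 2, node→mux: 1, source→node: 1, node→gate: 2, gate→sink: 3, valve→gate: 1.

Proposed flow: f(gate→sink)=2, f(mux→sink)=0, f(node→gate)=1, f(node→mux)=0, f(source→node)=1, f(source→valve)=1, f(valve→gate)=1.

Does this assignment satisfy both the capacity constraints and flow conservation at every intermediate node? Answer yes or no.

Every edge has 0 ≤ f(e) ≤ cap(e).
At each intermediate node, inflow equals outflow.

Yes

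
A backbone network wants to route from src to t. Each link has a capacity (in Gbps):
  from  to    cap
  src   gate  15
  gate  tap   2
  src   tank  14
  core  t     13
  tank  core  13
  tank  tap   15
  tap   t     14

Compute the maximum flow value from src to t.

Augment src→tank→core→t: bottleneck 13. Total 13.
Augment src→tank→tap→t: bottleneck 1. Total 14.
Augment src→gate→tap→t: bottleneck 2. Total 16.
No augmenting path remains in the residual graph.

16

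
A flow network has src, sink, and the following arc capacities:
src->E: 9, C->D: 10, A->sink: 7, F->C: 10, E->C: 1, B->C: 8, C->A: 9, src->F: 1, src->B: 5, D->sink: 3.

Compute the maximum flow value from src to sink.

Augment src->B->C->A->sink: bottleneck 5. Total 5.
Augment src->E->C->A->sink: bottleneck 1. Total 6.
Augment src->F->C->A->sink: bottleneck 1. Total 7.
No augmenting path remains in the residual graph.

7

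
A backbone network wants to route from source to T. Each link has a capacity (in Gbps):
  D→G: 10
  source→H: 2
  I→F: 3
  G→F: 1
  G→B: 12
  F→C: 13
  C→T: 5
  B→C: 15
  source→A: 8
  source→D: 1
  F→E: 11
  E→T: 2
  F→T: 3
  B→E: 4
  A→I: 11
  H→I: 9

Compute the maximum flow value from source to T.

4

Augment source→H→I→F→T: bottleneck 2. Total 2.
Augment source→D→G→F→T: bottleneck 1. Total 3.
Augment source→A→I→F→C→T: bottleneck 1. Total 4.
No augmenting path remains in the residual graph.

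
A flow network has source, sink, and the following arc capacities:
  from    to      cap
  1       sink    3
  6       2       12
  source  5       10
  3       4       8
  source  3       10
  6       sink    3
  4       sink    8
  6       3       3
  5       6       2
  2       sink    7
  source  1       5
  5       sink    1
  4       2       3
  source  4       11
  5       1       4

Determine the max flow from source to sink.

17

Augment source→5→sink: bottleneck 1. Total 1.
Augment source→4→sink: bottleneck 8. Total 9.
Augment source→1→sink: bottleneck 3. Total 12.
Augment source→5→6→sink: bottleneck 2. Total 14.
Augment source→4→2→sink: bottleneck 3. Total 17.
No augmenting path remains in the residual graph.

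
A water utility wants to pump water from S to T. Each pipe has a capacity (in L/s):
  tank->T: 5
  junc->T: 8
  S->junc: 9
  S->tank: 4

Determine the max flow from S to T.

Augment S->tank->T: bottleneck 4. Total 4.
Augment S->junc->T: bottleneck 8. Total 12.
No augmenting path remains in the residual graph.

12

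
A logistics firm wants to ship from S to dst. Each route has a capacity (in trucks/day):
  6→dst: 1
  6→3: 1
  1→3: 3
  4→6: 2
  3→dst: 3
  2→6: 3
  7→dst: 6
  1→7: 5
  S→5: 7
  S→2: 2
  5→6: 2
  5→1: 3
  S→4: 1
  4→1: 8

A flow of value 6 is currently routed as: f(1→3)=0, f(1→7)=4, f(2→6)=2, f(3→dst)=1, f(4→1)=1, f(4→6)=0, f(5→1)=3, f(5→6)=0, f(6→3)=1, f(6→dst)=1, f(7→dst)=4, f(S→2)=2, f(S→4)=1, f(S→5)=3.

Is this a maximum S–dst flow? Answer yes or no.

Residual reachable from S: {2, 5, 6, S}; dst is not reachable.
Saturated cut: S→4, 5→1, 6→3, 6→dst with total capacity 6 = current flow value. Flow is maximum.

Yes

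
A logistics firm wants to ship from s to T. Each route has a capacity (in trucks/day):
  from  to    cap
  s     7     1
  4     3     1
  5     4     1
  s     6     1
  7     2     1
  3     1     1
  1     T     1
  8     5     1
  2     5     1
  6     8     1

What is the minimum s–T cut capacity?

1

Max flow = 1 (via 1 augmenting path).
In the residual at optimum, the set reachable from s is {2, 5, 6, 7, 8, s}.
Cut edges: 5→4 (cap 1). Sum = 1.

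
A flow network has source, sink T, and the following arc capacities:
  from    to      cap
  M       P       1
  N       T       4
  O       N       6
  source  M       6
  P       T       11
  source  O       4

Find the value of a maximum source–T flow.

Augment source->O->N->T: bottleneck 4. Total 4.
Augment source->M->P->T: bottleneck 1. Total 5.
No augmenting path remains in the residual graph.

5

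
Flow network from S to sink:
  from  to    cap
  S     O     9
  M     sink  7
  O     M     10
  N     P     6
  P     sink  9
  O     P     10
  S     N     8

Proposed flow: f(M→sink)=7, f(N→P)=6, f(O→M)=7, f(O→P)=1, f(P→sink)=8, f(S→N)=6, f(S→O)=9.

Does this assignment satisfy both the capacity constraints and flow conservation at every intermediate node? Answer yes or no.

Conservation fails at O: inflow 9 ≠ outflow 8.

No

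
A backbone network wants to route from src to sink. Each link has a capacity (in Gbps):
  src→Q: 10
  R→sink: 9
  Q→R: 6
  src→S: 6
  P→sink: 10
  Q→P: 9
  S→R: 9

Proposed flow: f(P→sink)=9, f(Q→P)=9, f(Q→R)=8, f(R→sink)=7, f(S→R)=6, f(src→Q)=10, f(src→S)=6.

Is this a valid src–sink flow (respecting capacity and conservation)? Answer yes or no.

No

Capacity violated on Q→R: flow 8 > capacity 6.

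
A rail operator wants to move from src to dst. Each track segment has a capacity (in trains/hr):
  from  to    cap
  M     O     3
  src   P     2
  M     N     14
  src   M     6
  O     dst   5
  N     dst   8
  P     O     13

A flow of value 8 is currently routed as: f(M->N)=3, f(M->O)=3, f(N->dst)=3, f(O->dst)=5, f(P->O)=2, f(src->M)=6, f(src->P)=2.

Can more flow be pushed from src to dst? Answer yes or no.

Residual reachable from src: {src}; dst is not reachable.
Saturated cut: src->P, src->M with total capacity 8 = current flow value. Flow is maximum.

No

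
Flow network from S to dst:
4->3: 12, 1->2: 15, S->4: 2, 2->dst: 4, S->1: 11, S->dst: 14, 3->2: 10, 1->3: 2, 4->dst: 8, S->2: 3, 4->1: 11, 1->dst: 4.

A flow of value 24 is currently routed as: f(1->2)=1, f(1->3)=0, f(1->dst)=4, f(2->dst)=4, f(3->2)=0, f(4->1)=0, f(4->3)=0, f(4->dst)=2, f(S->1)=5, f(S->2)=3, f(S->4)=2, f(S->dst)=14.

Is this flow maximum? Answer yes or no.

Yes

Residual reachable from S: {1, 2, 3, S}; dst is not reachable.
Saturated cut: S->4, S->dst, 1->dst, 2->dst with total capacity 24 = current flow value. Flow is maximum.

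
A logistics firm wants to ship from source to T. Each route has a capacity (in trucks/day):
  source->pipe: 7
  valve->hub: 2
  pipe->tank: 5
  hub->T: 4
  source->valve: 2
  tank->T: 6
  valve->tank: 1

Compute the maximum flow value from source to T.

Augment source->pipe->tank->T: bottleneck 5. Total 5.
Augment source->valve->tank->T: bottleneck 1. Total 6.
Augment source->valve->hub->T: bottleneck 1. Total 7.
No augmenting path remains in the residual graph.

7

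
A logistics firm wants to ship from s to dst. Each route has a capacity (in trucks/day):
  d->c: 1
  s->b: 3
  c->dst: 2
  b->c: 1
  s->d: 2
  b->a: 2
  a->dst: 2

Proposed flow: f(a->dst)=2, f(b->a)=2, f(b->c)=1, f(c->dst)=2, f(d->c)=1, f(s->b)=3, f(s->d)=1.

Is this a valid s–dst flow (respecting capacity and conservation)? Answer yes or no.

Yes

Every edge has 0 ≤ f(e) ≤ cap(e).
At each intermediate node, inflow equals outflow.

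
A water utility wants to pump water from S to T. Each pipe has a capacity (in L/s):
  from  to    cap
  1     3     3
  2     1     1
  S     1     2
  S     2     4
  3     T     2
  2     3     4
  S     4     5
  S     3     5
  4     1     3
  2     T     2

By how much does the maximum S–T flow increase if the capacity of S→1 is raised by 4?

Original max flow = 4.
Edge S→1 does not cross the min cut (source side {1, 2, 3, 4, S}), so extra capacity there cannot help.
New max flow = 4. Increase = 0.

0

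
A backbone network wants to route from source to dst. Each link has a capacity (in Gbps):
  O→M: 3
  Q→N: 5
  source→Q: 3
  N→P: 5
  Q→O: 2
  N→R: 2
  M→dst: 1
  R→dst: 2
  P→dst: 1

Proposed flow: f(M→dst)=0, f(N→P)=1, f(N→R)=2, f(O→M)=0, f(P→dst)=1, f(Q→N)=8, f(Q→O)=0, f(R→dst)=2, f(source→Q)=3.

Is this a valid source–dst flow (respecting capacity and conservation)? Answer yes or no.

No

Capacity violated on Q→N: flow 8 > capacity 5.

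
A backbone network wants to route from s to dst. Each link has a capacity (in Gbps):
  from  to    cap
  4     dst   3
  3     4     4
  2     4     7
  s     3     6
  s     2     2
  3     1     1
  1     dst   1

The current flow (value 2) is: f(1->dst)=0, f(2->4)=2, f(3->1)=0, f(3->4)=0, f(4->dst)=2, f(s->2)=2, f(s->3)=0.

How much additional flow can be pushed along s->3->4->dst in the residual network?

Residual capacities along the path: s->3: 6, 3->4: 4, 4->dst: 1.
Minimum is 1.

1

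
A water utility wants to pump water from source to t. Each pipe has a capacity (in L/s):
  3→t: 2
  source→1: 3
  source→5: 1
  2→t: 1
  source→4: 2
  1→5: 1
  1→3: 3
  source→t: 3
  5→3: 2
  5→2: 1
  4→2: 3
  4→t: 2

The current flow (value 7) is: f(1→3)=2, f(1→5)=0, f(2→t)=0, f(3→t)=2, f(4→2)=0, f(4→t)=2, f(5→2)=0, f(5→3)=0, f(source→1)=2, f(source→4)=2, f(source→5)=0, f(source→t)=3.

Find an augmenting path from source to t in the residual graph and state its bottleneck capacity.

source→5→2→t, bottleneck 1

Residual along source→5→2→t: source→5: 1, 5→2: 1, 2→t: 1.
Bottleneck = min = 1.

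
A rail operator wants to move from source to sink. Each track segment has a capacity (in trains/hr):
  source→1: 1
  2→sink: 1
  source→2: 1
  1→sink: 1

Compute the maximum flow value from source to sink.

Augment source→1→sink: bottleneck 1. Total 1.
Augment source→2→sink: bottleneck 1. Total 2.
No augmenting path remains in the residual graph.

2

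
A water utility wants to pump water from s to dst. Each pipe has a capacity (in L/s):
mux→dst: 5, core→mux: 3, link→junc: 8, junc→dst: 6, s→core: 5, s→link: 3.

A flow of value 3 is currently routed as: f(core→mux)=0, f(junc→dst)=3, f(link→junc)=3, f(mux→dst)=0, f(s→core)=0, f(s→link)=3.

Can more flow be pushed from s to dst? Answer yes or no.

Residual path s→core→mux→dst has bottleneck 3 > 0.
Pushing 3 along it raises the flow to 6, so the given flow is not maximum.

Yes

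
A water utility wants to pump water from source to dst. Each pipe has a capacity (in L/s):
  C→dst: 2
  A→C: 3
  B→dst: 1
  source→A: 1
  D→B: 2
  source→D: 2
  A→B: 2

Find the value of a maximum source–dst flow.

Augment source→A→C→dst: bottleneck 1. Total 1.
Augment source→D→B→dst: bottleneck 1. Total 2.
No augmenting path remains in the residual graph.

2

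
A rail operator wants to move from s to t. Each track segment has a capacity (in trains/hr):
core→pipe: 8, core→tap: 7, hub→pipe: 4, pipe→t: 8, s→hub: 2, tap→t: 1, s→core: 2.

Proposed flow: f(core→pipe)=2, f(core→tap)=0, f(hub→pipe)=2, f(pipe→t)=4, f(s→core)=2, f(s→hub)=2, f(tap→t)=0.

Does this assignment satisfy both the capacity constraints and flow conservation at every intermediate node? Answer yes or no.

Every edge has 0 ≤ f(e) ≤ cap(e).
At each intermediate node, inflow equals outflow.

Yes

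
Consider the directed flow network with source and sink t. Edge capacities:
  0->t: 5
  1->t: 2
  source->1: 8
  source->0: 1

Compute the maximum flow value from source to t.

3

Augment source->0->t: bottleneck 1. Total 1.
Augment source->1->t: bottleneck 2. Total 3.
No augmenting path remains in the residual graph.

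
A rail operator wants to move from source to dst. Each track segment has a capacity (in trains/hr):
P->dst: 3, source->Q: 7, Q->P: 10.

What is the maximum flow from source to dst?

3

Augment source->Q->P->dst: bottleneck 3. Total 3.
No augmenting path remains in the residual graph.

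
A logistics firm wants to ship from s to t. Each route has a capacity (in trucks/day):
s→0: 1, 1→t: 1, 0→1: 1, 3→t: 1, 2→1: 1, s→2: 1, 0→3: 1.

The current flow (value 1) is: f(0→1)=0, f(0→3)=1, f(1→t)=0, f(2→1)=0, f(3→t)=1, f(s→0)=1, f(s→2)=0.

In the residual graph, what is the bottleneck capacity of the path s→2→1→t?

Residual capacities along the path: s→2: 1, 2→1: 1, 1→t: 1.
Minimum is 1.

1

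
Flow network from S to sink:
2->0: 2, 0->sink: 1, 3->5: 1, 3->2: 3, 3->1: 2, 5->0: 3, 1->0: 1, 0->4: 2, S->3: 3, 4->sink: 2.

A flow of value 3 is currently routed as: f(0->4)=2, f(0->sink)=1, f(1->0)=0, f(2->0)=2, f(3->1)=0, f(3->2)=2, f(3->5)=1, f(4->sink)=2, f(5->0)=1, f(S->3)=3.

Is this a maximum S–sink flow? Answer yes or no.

Residual reachable from S: {S}; sink is not reachable.
Saturated cut: S->3 with total capacity 3 = current flow value. Flow is maximum.

Yes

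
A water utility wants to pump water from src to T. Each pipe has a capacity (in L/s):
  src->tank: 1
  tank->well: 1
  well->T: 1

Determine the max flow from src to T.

Augment src->tank->well->T: bottleneck 1. Total 1.
No augmenting path remains in the residual graph.

1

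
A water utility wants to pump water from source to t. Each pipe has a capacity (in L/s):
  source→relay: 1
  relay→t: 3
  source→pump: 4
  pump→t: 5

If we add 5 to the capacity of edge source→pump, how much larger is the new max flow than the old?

1

Original max flow = 5.
After raising cap(source→pump), augmenting paths through that edge carry 1 more unit.
New max flow = 6. Increase = 1.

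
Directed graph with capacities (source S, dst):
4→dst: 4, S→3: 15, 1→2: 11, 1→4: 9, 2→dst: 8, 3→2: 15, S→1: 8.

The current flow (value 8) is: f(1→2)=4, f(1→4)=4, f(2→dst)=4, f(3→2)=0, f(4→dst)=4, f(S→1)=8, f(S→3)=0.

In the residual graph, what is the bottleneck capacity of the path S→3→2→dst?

Residual capacities along the path: S→3: 15, 3→2: 15, 2→dst: 4.
Minimum is 4.

4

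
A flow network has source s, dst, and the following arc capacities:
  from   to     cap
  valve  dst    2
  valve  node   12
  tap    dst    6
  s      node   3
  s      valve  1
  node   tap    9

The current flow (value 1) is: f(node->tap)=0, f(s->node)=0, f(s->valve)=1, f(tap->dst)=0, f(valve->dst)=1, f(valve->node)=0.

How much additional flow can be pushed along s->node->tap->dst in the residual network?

Residual capacities along the path: s->node: 3, node->tap: 9, tap->dst: 6.
Minimum is 3.

3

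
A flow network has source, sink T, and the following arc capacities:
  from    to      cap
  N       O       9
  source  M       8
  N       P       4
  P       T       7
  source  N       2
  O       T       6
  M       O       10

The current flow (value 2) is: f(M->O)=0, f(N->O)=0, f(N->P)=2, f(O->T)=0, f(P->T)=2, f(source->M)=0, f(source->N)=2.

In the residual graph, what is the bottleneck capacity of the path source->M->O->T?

Residual capacities along the path: source->M: 8, M->O: 10, O->T: 6.
Minimum is 6.

6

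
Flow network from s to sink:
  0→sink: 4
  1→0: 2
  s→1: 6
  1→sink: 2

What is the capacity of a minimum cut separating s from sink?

4

Max flow = 4 (via 2 augmenting paths).
In the residual at optimum, the set reachable from s is {1, s}.
Cut edges: 1→0 (cap 2), 1→sink (cap 2). Sum = 4.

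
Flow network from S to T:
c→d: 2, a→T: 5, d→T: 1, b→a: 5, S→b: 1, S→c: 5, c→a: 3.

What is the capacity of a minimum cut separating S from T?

5

Max flow = 5 (via 3 augmenting paths).
In the residual at optimum, the set reachable from S is {S, c, d}.
Cut edges: S→b (cap 1), c→a (cap 3), d→T (cap 1). Sum = 5.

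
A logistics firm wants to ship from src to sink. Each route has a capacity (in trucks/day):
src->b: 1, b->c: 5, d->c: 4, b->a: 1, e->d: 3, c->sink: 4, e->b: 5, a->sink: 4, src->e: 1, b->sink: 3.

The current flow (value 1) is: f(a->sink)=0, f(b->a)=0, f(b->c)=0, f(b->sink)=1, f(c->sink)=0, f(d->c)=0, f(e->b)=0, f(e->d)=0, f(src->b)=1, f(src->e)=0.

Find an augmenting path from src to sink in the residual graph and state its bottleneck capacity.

Residual along src->e->b->sink: src->e: 1, e->b: 5, b->sink: 2.
Bottleneck = min = 1.

src->e->b->sink, bottleneck 1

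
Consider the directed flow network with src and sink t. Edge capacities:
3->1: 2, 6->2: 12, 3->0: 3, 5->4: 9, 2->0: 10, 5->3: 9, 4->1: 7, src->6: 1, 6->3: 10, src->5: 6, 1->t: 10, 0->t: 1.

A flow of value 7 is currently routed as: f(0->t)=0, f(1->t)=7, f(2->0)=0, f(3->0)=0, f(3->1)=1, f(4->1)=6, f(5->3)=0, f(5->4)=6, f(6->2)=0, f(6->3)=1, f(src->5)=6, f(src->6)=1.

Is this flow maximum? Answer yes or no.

Residual reachable from src: {src}; t is not reachable.
Saturated cut: src->5, src->6 with total capacity 7 = current flow value. Flow is maximum.

Yes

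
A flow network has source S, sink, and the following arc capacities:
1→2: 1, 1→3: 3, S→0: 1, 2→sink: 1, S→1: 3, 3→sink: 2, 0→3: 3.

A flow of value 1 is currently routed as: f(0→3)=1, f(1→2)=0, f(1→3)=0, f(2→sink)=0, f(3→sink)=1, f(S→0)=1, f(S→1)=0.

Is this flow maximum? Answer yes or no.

Residual path S→1→3→sink has bottleneck 1 > 0.
Pushing 1 along it raises the flow to 2, so the given flow is not maximum.

No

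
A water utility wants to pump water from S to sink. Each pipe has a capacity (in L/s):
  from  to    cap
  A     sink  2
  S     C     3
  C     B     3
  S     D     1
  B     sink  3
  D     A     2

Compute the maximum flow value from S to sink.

4

Augment S→C→B→sink: bottleneck 3. Total 3.
Augment S→D→A→sink: bottleneck 1. Total 4.
No augmenting path remains in the residual graph.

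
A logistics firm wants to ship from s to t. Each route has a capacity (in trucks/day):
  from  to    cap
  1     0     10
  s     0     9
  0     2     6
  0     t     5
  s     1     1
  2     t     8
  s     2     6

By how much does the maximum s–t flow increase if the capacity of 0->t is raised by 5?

3

Original max flow = 13.
After raising cap(0->t), augmenting paths through that edge carry 3 more units.
New max flow = 16. Increase = 3.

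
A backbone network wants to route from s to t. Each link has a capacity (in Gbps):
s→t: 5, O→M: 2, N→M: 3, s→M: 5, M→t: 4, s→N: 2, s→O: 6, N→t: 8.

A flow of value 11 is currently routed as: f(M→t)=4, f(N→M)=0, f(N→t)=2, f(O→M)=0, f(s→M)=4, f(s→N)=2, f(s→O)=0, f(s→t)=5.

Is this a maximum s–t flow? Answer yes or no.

Yes

Residual reachable from s: {M, O, s}; t is not reachable.
Saturated cut: s→N, s→t, M→t with total capacity 11 = current flow value. Flow is maximum.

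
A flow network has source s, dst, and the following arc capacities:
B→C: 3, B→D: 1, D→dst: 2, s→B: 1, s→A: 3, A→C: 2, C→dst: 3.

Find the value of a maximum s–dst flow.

3

Augment s→B→D→dst: bottleneck 1. Total 1.
Augment s→A→C→dst: bottleneck 2. Total 3.
No augmenting path remains in the residual graph.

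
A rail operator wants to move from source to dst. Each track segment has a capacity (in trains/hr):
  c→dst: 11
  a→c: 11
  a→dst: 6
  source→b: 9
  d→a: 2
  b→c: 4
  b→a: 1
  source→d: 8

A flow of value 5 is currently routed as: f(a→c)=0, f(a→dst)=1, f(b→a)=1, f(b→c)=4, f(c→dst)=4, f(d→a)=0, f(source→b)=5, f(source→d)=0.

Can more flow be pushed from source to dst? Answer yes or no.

Residual path source→d→a→dst has bottleneck 2 > 0.
Pushing 2 along it raises the flow to 7, so the given flow is not maximum.

Yes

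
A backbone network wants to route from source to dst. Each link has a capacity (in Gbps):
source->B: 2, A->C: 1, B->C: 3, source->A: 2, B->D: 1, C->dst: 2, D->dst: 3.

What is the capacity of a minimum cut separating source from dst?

3

Max flow = 3 (via 3 augmenting paths).
In the residual at optimum, the set reachable from source is {A, source}.
Cut edges: source->B (cap 2), A->C (cap 1). Sum = 3.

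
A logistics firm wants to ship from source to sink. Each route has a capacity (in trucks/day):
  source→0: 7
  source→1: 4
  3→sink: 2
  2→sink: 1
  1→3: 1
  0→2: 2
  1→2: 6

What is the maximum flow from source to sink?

2

Augment source→1→3→sink: bottleneck 1. Total 1.
Augment source→1→2→sink: bottleneck 1. Total 2.
No augmenting path remains in the residual graph.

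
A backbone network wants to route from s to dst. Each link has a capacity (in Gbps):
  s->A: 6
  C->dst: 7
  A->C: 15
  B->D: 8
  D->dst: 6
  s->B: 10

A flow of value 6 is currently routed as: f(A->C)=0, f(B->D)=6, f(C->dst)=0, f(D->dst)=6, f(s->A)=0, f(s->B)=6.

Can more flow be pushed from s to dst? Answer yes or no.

Yes

Residual path s->A->C->dst has bottleneck 6 > 0.
Pushing 6 along it raises the flow to 12, so the given flow is not maximum.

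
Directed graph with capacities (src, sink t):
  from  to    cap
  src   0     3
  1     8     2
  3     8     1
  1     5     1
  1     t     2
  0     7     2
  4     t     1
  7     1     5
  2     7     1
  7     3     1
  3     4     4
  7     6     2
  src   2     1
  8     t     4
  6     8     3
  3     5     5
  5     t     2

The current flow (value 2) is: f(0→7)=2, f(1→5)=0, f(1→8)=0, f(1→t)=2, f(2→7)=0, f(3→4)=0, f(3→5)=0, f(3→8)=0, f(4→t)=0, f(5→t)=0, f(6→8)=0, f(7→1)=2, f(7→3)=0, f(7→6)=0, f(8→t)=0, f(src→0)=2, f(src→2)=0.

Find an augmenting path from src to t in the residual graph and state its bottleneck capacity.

src→2→7→6→8→t, bottleneck 1

Residual along src→2→7→6→8→t: src→2: 1, 2→7: 1, 7→6: 2, 6→8: 3, 8→t: 4.
Bottleneck = min = 1.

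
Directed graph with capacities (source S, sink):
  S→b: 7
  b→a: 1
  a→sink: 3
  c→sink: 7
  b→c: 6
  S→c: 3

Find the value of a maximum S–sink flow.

Augment S→c→sink: bottleneck 3. Total 3.
Augment S→b→c→sink: bottleneck 4. Total 7.
Augment S→b→a→sink: bottleneck 1. Total 8.
No augmenting path remains in the residual graph.

8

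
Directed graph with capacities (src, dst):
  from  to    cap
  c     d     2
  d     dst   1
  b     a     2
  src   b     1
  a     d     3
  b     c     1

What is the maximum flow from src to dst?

1

Augment src→b→c→d→dst: bottleneck 1. Total 1.
No augmenting path remains in the residual graph.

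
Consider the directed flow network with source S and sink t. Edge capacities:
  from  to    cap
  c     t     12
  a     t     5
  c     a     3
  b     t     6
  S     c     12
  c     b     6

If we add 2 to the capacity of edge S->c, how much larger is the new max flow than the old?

2

Original max flow = 12.
After raising cap(S->c), augmenting paths through that edge carry 2 more units.
New max flow = 14. Increase = 2.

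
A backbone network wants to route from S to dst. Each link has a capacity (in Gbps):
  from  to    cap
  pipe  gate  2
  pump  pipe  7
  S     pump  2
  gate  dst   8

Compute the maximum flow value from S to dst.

2

Augment S->pump->pipe->gate->dst: bottleneck 2. Total 2.
No augmenting path remains in the residual graph.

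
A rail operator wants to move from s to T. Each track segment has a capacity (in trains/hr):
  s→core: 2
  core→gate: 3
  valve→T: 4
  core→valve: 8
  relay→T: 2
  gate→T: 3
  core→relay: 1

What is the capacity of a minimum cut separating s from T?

Max flow = 2 (via 1 augmenting path).
In the residual at optimum, the set reachable from s is {s}.
Cut edges: s→core (cap 2). Sum = 2.

2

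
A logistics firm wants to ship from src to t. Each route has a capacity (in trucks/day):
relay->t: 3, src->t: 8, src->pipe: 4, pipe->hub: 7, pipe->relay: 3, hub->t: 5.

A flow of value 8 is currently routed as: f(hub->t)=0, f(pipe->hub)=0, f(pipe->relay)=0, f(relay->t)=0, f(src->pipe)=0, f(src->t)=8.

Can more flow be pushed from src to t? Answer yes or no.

Residual path src->pipe->hub->t has bottleneck 4 > 0.
Pushing 4 along it raises the flow to 12, so the given flow is not maximum.

Yes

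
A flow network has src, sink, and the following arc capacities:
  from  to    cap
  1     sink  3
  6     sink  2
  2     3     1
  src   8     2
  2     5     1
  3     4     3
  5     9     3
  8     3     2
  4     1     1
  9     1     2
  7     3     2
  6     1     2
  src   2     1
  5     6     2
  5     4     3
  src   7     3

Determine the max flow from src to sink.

Augment src→2→5→6→sink: bottleneck 1. Total 1.
Augment src→7→3→4→1→sink: bottleneck 1. Total 2.
No augmenting path remains in the residual graph.

2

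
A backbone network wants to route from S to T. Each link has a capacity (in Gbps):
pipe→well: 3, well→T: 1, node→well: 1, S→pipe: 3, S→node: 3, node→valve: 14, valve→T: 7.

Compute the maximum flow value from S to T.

4

Augment S→node→valve→T: bottleneck 3. Total 3.
Augment S→pipe→well→T: bottleneck 1. Total 4.
No augmenting path remains in the residual graph.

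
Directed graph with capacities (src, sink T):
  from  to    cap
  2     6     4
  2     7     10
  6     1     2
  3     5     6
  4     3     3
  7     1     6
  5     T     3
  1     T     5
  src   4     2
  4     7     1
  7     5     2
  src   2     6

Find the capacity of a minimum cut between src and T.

Max flow = 8 (via 5 augmenting paths).
In the residual at optimum, the set reachable from src is {src}.
Cut edges: src→2 (cap 6), src→4 (cap 2). Sum = 8.

8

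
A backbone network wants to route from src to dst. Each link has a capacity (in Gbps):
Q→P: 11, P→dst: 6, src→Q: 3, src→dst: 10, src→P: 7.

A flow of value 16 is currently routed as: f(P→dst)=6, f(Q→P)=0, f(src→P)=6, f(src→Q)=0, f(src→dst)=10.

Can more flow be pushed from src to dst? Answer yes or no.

No

Residual reachable from src: {P, Q, src}; dst is not reachable.
Saturated cut: src→dst, P→dst with total capacity 16 = current flow value. Flow is maximum.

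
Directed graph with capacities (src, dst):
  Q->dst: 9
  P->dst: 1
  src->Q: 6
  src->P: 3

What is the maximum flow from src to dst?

Augment src->P->dst: bottleneck 1. Total 1.
Augment src->Q->dst: bottleneck 6. Total 7.
No augmenting path remains in the residual graph.

7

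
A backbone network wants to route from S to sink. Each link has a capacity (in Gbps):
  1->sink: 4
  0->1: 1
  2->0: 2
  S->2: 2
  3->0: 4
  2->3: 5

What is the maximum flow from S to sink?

Augment S->2->0->1->sink: bottleneck 1. Total 1.
No augmenting path remains in the residual graph.

1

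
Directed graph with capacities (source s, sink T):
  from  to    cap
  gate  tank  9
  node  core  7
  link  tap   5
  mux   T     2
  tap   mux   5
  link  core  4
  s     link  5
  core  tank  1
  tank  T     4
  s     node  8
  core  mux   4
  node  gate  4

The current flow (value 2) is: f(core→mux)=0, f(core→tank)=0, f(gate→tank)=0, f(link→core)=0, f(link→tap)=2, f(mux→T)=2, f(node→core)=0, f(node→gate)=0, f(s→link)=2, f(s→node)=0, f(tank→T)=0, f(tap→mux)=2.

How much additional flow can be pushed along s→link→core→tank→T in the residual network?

Residual capacities along the path: s→link: 3, link→core: 4, core→tank: 1, tank→T: 4.
Minimum is 1.

1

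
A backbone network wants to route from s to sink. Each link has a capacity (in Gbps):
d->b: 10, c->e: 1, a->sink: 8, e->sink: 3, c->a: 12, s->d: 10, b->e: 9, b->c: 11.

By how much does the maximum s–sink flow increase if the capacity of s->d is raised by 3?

Original max flow = 10.
Even with extra capacity on s->d, another cut of capacity 10 remains binding.
New max flow = 10. Increase = 0.

0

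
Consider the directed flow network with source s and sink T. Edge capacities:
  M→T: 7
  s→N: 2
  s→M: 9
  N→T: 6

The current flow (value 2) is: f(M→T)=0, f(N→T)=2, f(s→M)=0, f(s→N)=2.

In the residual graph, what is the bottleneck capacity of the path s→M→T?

7

Residual capacities along the path: s→M: 9, M→T: 7.
Minimum is 7.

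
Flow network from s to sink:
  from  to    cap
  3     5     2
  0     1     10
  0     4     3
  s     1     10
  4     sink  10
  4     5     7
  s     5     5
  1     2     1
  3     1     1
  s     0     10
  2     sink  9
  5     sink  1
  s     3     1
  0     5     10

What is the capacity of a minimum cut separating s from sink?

5

Max flow = 5 (via 3 augmenting paths).
In the residual at optimum, the set reachable from s is {0, 1, 3, 5, s}.
Cut edges: 0→4 (cap 3), 1→2 (cap 1), 5→sink (cap 1). Sum = 5.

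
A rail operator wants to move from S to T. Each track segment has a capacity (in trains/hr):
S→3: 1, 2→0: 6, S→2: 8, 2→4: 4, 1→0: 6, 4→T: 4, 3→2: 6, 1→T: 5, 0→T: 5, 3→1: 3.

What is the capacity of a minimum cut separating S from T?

Max flow = 9 (via 3 augmenting paths).
In the residual at optimum, the set reachable from S is {S}.
Cut edges: S→3 (cap 1), S→2 (cap 8). Sum = 9.

9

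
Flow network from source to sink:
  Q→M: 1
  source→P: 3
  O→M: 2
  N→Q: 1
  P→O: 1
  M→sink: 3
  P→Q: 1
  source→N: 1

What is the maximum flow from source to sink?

Augment source→P→Q→M→sink: bottleneck 1. Total 1.
Augment source→P→O→M→sink: bottleneck 1. Total 2.
No augmenting path remains in the residual graph.

2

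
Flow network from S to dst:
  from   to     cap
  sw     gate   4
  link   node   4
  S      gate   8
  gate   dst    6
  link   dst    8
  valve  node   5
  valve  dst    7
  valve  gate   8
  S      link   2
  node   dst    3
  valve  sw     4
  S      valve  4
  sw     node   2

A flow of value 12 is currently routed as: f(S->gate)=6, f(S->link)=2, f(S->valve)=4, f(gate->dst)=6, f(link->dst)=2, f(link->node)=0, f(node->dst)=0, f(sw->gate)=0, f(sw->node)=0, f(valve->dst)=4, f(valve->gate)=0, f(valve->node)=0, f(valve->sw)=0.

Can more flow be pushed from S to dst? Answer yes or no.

No

Residual reachable from S: {S, gate}; dst is not reachable.
Saturated cut: S->valve, S->link, gate->dst with total capacity 12 = current flow value. Flow is maximum.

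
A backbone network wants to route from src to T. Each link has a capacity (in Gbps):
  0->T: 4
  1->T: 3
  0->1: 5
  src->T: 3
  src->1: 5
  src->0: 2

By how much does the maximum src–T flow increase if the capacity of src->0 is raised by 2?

Original max flow = 8.
After raising cap(src->0), augmenting paths through that edge carry 2 more units.
New max flow = 10. Increase = 2.

2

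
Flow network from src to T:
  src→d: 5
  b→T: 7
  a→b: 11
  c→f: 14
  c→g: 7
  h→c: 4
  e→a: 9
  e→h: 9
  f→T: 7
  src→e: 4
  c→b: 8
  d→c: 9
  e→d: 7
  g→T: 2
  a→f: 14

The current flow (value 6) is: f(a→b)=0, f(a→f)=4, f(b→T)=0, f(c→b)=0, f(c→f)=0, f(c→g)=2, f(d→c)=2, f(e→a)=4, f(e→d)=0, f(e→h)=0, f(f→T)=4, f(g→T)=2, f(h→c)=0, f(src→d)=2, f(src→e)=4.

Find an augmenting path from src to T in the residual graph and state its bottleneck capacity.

Residual along src→d→c→b→T: src→d: 3, d→c: 7, c→b: 8, b→T: 7.
Bottleneck = min = 3.

src→d→c→b→T, bottleneck 3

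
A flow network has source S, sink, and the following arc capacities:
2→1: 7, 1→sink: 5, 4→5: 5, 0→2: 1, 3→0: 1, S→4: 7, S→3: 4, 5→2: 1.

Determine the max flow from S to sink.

Augment S→4→5→2→1→sink: bottleneck 1. Total 1.
Augment S→3→0→2→1→sink: bottleneck 1. Total 2.
No augmenting path remains in the residual graph.

2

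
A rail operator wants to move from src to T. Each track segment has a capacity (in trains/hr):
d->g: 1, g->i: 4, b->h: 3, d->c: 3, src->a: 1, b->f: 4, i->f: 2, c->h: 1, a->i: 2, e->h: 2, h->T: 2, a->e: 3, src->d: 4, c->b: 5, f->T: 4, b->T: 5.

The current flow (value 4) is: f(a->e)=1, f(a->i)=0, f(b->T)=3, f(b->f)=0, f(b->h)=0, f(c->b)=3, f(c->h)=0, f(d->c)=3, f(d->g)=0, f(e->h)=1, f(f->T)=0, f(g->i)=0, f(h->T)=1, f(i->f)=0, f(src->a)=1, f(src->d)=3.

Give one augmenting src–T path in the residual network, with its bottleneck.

Residual along src->d->g->i->f->T: src->d: 1, d->g: 1, g->i: 4, i->f: 2, f->T: 4.
Bottleneck = min = 1.

src->d->g->i->f->T, bottleneck 1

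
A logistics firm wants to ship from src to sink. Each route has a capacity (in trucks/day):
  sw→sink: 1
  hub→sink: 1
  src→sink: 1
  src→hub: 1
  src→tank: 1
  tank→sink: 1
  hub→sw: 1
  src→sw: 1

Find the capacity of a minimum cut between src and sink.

Max flow = 4 (via 4 augmenting paths).
In the residual at optimum, the set reachable from src is {src}.
Cut edges: src→hub (cap 1), src→sw (cap 1), src→tank (cap 1), src→sink (cap 1). Sum = 4.

4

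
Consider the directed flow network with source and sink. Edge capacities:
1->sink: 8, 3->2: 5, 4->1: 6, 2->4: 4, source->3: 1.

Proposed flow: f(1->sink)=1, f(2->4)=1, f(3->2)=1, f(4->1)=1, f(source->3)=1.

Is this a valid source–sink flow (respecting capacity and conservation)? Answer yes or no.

Yes

Every edge has 0 ≤ f(e) ≤ cap(e).
At each intermediate node, inflow equals outflow.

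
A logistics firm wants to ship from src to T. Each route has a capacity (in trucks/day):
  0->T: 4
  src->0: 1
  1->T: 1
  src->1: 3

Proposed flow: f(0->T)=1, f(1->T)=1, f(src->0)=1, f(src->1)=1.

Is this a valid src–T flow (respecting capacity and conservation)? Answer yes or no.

Every edge has 0 ≤ f(e) ≤ cap(e).
At each intermediate node, inflow equals outflow.

Yes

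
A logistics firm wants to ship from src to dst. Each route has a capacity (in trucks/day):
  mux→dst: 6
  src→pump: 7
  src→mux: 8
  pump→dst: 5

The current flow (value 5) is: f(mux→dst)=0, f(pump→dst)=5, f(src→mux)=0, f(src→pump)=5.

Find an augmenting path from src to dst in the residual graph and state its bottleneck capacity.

Residual along src→mux→dst: src→mux: 8, mux→dst: 6.
Bottleneck = min = 6.

src→mux→dst, bottleneck 6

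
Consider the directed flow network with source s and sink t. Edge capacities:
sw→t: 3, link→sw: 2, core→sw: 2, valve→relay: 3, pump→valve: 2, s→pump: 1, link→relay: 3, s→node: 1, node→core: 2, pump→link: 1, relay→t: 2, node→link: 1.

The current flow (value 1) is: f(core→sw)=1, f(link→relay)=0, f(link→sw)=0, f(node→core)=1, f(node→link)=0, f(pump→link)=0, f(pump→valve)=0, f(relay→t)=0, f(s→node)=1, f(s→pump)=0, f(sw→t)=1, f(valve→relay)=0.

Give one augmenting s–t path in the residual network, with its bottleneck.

Residual along s→pump→link→sw→t: s→pump: 1, pump→link: 1, link→sw: 2, sw→t: 2.
Bottleneck = min = 1.

s→pump→link→sw→t, bottleneck 1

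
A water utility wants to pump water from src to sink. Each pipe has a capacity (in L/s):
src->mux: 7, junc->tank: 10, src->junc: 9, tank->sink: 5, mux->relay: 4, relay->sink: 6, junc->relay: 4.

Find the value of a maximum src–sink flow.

11

Augment src->junc->tank->sink: bottleneck 5. Total 5.
Augment src->junc->relay->sink: bottleneck 4. Total 9.
Augment src->mux->relay->sink: bottleneck 2. Total 11.
No augmenting path remains in the residual graph.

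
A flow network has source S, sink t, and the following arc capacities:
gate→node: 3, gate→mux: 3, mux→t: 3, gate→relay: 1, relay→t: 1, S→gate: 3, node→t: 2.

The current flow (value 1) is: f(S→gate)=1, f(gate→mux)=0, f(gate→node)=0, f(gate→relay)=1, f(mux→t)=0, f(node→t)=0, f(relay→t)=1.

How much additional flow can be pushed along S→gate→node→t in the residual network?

2

Residual capacities along the path: S→gate: 2, gate→node: 3, node→t: 2.
Minimum is 2.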